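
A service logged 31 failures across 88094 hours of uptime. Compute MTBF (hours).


Formula: MTBF = Total operating time / Number of failures
MTBF = 88094 / 31
MTBF = 2841.74 hours

2841.74 hours


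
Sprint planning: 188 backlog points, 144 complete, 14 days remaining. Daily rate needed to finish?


Formula: Required rate = Remaining points / Days left
Remaining = 188 - 144 = 44 points
Required rate = 44 / 14 = 3.14 points/day

3.14 points/day


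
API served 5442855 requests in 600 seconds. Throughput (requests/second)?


Formula: throughput = requests / seconds
throughput = 5442855 / 600
throughput = 9071.43 requests/second

9071.43 requests/second


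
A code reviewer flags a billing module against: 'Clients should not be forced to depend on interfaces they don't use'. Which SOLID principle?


This describes the Interface Segregation Principle (ISP)

Interface Segregation Principle (ISP)


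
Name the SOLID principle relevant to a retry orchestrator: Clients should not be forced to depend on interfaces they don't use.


This describes the Interface Segregation Principle (ISP)

Interface Segregation Principle (ISP)


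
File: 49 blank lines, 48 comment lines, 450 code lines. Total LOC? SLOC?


Total LOC = blank + comment + code
Total LOC = 49 + 48 + 450 = 547
SLOC (source only) = code = 450

Total LOC: 547, SLOC: 450


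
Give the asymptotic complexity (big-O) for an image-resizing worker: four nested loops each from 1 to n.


Reasoning: four levels of nesting
Complexity: O(n^4)

O(n^4)


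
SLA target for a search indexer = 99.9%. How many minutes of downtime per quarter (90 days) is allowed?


Formula: allowed downtime = period * (100 - SLA) / 100
Period (quarter (90 days)) = 129600 minutes
Unavailability fraction = (100 - 99.9) / 100
Allowed downtime = 129600 * (100 - 99.9) / 100
Allowed downtime = 129.6 minutes

129.6 minutes


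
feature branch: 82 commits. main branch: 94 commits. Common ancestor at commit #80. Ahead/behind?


Common ancestor: commit #80
feature commits after divergence: 82 - 80 = 2
main commits after divergence: 94 - 80 = 14
feature is 2 commits ahead of main
main is 14 commits ahead of feature

feature ahead: 2, main ahead: 14


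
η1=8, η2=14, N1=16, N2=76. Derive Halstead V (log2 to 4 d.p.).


Formula: V = N * log2(η), where N = N1 + N2 and η = η1 + η2
η = 8 + 14 = 22
N = 16 + 76 = 92
log2(22) ≈ 4.4594
V = 92 * 4.4594 = 410.26

410.26


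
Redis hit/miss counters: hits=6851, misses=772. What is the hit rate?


Formula: hit rate = hits / (hits + misses) * 100
hit rate = 6851 / (6851 + 772) * 100
hit rate = 6851 / 7623 * 100
hit rate = 89.87%

89.87%


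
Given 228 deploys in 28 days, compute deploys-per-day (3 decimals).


Formula: deployments per day = releases / days
= 228 / 28
= 8.143 deploys/day
(equivalently, 57.0 deploys/week)

8.143 deploys/day


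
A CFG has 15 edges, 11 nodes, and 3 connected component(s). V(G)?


Formula: V(G) = E - N + 2P
V(G) = 15 - 11 + 2*3
V(G) = 4 + 6
V(G) = 10

10


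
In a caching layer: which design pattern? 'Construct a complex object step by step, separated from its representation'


This matches the Builder pattern

Builder


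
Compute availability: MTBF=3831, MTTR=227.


Availability = MTBF / (MTBF + MTTR)
Availability = 3831 / (3831 + 227)
Availability = 3831 / 4058
Availability = 94.4061%

94.4061%


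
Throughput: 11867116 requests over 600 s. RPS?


Formula: throughput = requests / seconds
throughput = 11867116 / 600
throughput = 19778.53 requests/second

19778.53 requests/second


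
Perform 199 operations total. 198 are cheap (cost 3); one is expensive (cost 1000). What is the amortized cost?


Formula: Amortized cost = Total cost / Operations
Total cost = (198 * 3) + (1 * 1000)
Total cost = 594 + 1000 = 1594
Amortized = 1594 / 199 = 8.0101

8.0101


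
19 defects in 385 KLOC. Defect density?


Defect density = defects / KLOC
Defect density = 19 / 385
Defect density = 0.049 defects/KLOC

0.049 defects/KLOC


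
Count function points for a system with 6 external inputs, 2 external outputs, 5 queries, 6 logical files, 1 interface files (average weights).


UFP = EI*4 + EO*5 + EQ*4 + ILF*10 + EIF*7
UFP = 6*4 + 2*5 + 5*4 + 6*10 + 1*7
UFP = 24 + 10 + 20 + 60 + 7
UFP = 121

121


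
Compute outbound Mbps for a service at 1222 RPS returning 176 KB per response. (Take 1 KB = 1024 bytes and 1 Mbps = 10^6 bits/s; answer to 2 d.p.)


Formula: Mbps = payload_bytes * RPS * 8 / 1e6
Payload per request = 176 KB = 176 * 1024 = 180224 bytes
Total bytes/sec = 180224 * 1222 = 220233728
Total bits/sec = 220233728 * 8 = 1761869824
Mbps = 1761869824 / 1e6 = 1761.87

1761.87 Mbps


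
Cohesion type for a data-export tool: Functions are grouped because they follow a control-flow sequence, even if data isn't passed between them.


Reasoning: Grouped by order of execution within a routine, not by data flow
Type: Procedural cohesion

Procedural cohesion


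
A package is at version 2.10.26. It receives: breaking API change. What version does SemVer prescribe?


Current: 2.10.26
Change category: 'breaking API change' → major bump
SemVer rule: major bump → increment MAJOR, reset MINOR and PATCH to 0
New: 3.0.0

3.0.0


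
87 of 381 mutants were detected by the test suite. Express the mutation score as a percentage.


Mutation score = killed / total * 100
Mutation score = 87 / 381 * 100
Mutation score = 22.83%

22.83%


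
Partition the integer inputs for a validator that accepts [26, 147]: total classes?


Valid range: [26, 147]
Class 1: x < 26 — invalid
Class 2: 26 ≤ x ≤ 147 — valid
Class 3: x > 147 — invalid
Total equivalence classes: 3

3 equivalence classes


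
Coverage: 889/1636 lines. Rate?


Coverage = covered / total * 100
Coverage = 889 / 1636 * 100
Coverage = 54.34%

54.34%


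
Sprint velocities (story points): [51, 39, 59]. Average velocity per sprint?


Formula: Avg velocity = Total points / Number of sprints
Points: [51, 39, 59]
Sum = 51 + 39 + 59 = 149
Avg velocity = 149 / 3 = 49.67 points/sprint

49.67 points/sprint


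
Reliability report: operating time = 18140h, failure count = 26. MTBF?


Formula: MTBF = Total operating time / Number of failures
MTBF = 18140 / 26
MTBF = 697.69 hours

697.69 hours


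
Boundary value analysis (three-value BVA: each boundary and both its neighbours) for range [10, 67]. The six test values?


Range: [10, 67]
Boundaries: just below min, min, min+1, max-1, max, just above max
Values: [9, 10, 11, 66, 67, 68]

[9, 10, 11, 66, 67, 68]


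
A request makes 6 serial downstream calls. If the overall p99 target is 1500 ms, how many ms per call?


Formula: per_stage = total_budget / stages
per_stage = 1500 / 6
per_stage = 250.0 ms

250.0 ms


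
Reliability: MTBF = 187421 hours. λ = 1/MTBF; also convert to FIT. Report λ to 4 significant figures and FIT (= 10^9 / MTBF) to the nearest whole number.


Formula: λ = 1 / MTBF; FIT = λ × 1e9 = 1e9 / MTBF
λ = 1 / 187421 ≈ 5.336e-06 failures/hour
FIT = 1e9 / 187421 ≈ 5336 failures per 1e9 hours (nearest whole number)

λ = 5.336e-06 /h, FIT = 5336


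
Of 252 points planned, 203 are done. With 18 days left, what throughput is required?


Formula: Required rate = Remaining points / Days left
Remaining = 252 - 203 = 49 points
Required rate = 49 / 18 = 2.72 points/day

2.72 points/day


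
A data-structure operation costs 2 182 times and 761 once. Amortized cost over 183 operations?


Formula: Amortized cost = Total cost / Operations
Total cost = (182 * 2) + (1 * 761)
Total cost = 364 + 761 = 1125
Amortized = 1125 / 183 = 6.1475

6.1475


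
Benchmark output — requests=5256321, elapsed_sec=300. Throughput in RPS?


Formula: throughput = requests / seconds
throughput = 5256321 / 300
throughput = 17521.07 requests/second

17521.07 requests/second


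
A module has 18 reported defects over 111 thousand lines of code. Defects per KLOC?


Defect density = defects / KLOC
Defect density = 18 / 111
Defect density = 0.162 defects/KLOC

0.162 defects/KLOC


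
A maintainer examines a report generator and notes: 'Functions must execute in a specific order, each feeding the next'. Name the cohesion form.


Reasoning: Output of one is input to next
Type: Sequential cohesion

Sequential cohesion


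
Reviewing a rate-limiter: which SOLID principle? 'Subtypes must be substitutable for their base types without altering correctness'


This describes the Liskov Substitution Principle (LSP)

Liskov Substitution Principle (LSP)


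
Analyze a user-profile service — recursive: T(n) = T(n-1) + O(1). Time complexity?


Reasoning: linear recursion with constant work per frame
Complexity: O(n)

O(n)


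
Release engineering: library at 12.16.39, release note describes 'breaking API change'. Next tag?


Current: 12.16.39
Change category: 'breaking API change' → major bump
SemVer rule: major bump → increment MAJOR, reset MINOR and PATCH to 0
New: 13.0.0

13.0.0


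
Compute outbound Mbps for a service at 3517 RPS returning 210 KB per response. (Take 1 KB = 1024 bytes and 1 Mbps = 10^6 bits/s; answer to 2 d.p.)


Formula: Mbps = payload_bytes * RPS * 8 / 1e6
Payload per request = 210 KB = 210 * 1024 = 215040 bytes
Total bytes/sec = 215040 * 3517 = 756295680
Total bits/sec = 756295680 * 8 = 6050365440
Mbps = 6050365440 / 1e6 = 6050.37

6050.37 Mbps


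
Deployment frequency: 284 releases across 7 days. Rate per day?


Formula: deployments per day = releases / days
= 284 / 7
= 40.571 deploys/day
(equivalently, 284.0 deploys/week)

40.571 deploys/day


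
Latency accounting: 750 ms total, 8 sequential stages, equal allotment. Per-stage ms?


Formula: per_stage = total_budget / stages
per_stage = 750 / 8
per_stage = 93.75 ms

93.75 ms


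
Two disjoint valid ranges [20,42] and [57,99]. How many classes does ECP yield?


Valid ranges: [20,42] and [57,99]
Class 1: x < 20 — invalid
Class 2: 20 ≤ x ≤ 42 — valid
Class 3: 42 < x < 57 — invalid (gap between ranges)
Class 4: 57 ≤ x ≤ 99 — valid
Class 5: x > 99 — invalid
Total equivalence classes: 5

5 equivalence classes


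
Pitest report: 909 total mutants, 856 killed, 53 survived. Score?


Mutation score = killed / total * 100
Mutation score = 856 / 909 * 100
Mutation score = 94.17%

94.17%


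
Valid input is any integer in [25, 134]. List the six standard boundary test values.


Range: [25, 134]
Boundaries: just below min, min, min+1, max-1, max, just above max
Values: [24, 25, 26, 133, 134, 135]

[24, 25, 26, 133, 134, 135]


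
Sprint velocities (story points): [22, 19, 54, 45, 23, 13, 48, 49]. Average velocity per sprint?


Formula: Avg velocity = Total points / Number of sprints
Points: [22, 19, 54, 45, 23, 13, 48, 49]
Sum = 22 + 19 + 54 + 45 + 23 + 13 + 48 + 49 = 273
Avg velocity = 273 / 8 = 34.13 points/sprint

34.13 points/sprint


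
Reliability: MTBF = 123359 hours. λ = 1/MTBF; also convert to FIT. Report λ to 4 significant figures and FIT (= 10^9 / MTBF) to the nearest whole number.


Formula: λ = 1 / MTBF; FIT = λ × 1e9 = 1e9 / MTBF
λ = 1 / 123359 ≈ 8.106e-06 failures/hour
FIT = 1e9 / 123359 ≈ 8106 failures per 1e9 hours (nearest whole number)

λ = 8.106e-06 /h, FIT = 8106


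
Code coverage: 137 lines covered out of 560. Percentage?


Coverage = covered / total * 100
Coverage = 137 / 560 * 100
Coverage = 24.46%

24.46%


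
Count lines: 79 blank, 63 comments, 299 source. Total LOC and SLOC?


Total LOC = blank + comment + code
Total LOC = 79 + 63 + 299 = 441
SLOC (source only) = code = 299

Total LOC: 441, SLOC: 299


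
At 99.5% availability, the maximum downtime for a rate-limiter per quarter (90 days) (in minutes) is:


Formula: allowed downtime = period * (100 - SLA) / 100
Period (quarter (90 days)) = 129600 minutes
Unavailability fraction = (100 - 99.5) / 100
Allowed downtime = 129600 * (100 - 99.5) / 100
Allowed downtime = 648.0 minutes

648.0 minutes


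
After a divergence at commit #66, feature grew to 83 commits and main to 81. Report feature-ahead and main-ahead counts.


Common ancestor: commit #66
feature commits after divergence: 83 - 66 = 17
main commits after divergence: 81 - 66 = 15
feature is 17 commits ahead of main
main is 15 commits ahead of feature

feature ahead: 17, main ahead: 15


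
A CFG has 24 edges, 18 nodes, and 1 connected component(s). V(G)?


Formula: V(G) = E - N + 2P
V(G) = 24 - 18 + 2*1
V(G) = 6 + 2
V(G) = 8

8


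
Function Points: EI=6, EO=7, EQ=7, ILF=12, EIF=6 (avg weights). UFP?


UFP = EI*4 + EO*5 + EQ*4 + ILF*10 + EIF*7
UFP = 6*4 + 7*5 + 7*4 + 12*10 + 6*7
UFP = 24 + 35 + 28 + 120 + 42
UFP = 249

249


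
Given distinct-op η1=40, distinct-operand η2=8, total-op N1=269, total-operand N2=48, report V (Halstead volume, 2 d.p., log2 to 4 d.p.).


Formula: V = N * log2(η), where N = N1 + N2 and η = η1 + η2
η = 40 + 8 = 48
N = 269 + 48 = 317
log2(48) ≈ 5.5850
V = 317 * 5.5850 = 1770.45

1770.45


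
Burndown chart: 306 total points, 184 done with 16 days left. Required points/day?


Formula: Required rate = Remaining points / Days left
Remaining = 306 - 184 = 122 points
Required rate = 122 / 16 = 7.63 points/day

7.63 points/day


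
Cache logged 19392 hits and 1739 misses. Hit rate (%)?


Formula: hit rate = hits / (hits + misses) * 100
hit rate = 19392 / (19392 + 1739) * 100
hit rate = 19392 / 21131 * 100
hit rate = 91.77%

91.77%


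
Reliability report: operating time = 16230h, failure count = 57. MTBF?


Formula: MTBF = Total operating time / Number of failures
MTBF = 16230 / 57
MTBF = 284.74 hours

284.74 hours


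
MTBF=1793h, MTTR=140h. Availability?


Availability = MTBF / (MTBF + MTTR)
Availability = 1793 / (1793 + 140)
Availability = 1793 / 1933
Availability = 92.7574%

92.7574%


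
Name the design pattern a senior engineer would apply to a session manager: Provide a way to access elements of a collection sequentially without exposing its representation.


This matches the Iterator pattern

Iterator


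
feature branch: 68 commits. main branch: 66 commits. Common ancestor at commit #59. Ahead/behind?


Common ancestor: commit #59
feature commits after divergence: 68 - 59 = 9
main commits after divergence: 66 - 59 = 7
feature is 9 commits ahead of main
main is 7 commits ahead of feature

feature ahead: 9, main ahead: 7


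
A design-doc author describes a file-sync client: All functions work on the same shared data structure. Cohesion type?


Reasoning: Functions share data
Type: Communicational cohesion

Communicational cohesion


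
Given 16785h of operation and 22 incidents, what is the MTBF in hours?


Formula: MTBF = Total operating time / Number of failures
MTBF = 16785 / 22
MTBF = 762.95 hours

762.95 hours


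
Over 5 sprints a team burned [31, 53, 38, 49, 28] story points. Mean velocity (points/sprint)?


Formula: Avg velocity = Total points / Number of sprints
Points: [31, 53, 38, 49, 28]
Sum = 31 + 53 + 38 + 49 + 28 = 199
Avg velocity = 199 / 5 = 39.8 points/sprint

39.8 points/sprint


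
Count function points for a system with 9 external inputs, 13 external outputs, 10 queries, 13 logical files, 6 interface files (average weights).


UFP = EI*4 + EO*5 + EQ*4 + ILF*10 + EIF*7
UFP = 9*4 + 13*5 + 10*4 + 13*10 + 6*7
UFP = 36 + 65 + 40 + 130 + 42
UFP = 313

313


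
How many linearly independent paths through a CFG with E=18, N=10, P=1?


Formula: V(G) = E - N + 2P
V(G) = 18 - 10 + 2*1
V(G) = 8 + 2
V(G) = 10

10


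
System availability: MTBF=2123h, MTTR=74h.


Availability = MTBF / (MTBF + MTTR)
Availability = 2123 / (2123 + 74)
Availability = 2123 / 2197
Availability = 96.6318%

96.6318%


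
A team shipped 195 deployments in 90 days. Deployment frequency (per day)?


Formula: deployments per day = releases / days
= 195 / 90
= 2.167 deploys/day
(equivalently, 15.17 deploys/week)

2.167 deploys/day


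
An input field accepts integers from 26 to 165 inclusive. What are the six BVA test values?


Range: [26, 165]
Boundaries: just below min, min, min+1, max-1, max, just above max
Values: [25, 26, 27, 164, 165, 166]

[25, 26, 27, 164, 165, 166]


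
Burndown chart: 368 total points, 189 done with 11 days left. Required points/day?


Formula: Required rate = Remaining points / Days left
Remaining = 368 - 189 = 179 points
Required rate = 179 / 11 = 16.27 points/day

16.27 points/day


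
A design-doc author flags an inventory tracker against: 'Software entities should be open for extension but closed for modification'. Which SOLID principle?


This describes the Open/Closed Principle (OCP)

Open/Closed Principle (OCP)


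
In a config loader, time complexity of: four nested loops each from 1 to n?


Reasoning: four levels of nesting
Complexity: O(n^4)

O(n^4)


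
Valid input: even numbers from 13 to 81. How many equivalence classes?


Constraint: even integers in [13, 81]
Class 1: x < 13 — out-of-range invalid
Class 2: x in [13,81] but odd — wrong type invalid
Class 3: x in [13,81] and even — valid
Class 4: x > 81 — out-of-range invalid
Total equivalence classes: 4

4 equivalence classes


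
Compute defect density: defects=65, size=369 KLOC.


Defect density = defects / KLOC
Defect density = 65 / 369
Defect density = 0.176 defects/KLOC

0.176 defects/KLOC


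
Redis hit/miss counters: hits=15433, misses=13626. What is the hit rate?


Formula: hit rate = hits / (hits + misses) * 100
hit rate = 15433 / (15433 + 13626) * 100
hit rate = 15433 / 29059 * 100
hit rate = 53.11%

53.11%


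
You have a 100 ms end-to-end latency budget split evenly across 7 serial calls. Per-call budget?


Formula: per_stage = total_budget / stages
per_stage = 100 / 7
per_stage = 14.29 ms

14.29 ms


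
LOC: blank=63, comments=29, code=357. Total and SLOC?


Total LOC = blank + comment + code
Total LOC = 63 + 29 + 357 = 449
SLOC (source only) = code = 357

Total LOC: 449, SLOC: 357


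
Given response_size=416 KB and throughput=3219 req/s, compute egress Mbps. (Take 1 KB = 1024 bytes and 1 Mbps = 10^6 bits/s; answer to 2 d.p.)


Formula: Mbps = payload_bytes * RPS * 8 / 1e6
Payload per request = 416 KB = 416 * 1024 = 425984 bytes
Total bytes/sec = 425984 * 3219 = 1371242496
Total bits/sec = 1371242496 * 8 = 10969939968
Mbps = 10969939968 / 1e6 = 10969.94

10969.94 Mbps


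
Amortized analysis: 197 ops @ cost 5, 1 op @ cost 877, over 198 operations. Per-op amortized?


Formula: Amortized cost = Total cost / Operations
Total cost = (197 * 5) + (1 * 877)
Total cost = 985 + 877 = 1862
Amortized = 1862 / 198 = 9.404

9.404


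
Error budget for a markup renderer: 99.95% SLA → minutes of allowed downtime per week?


Formula: allowed downtime = period * (100 - SLA) / 100
Period (week) = 10080 minutes
Unavailability fraction = (100 - 99.95) / 100
Allowed downtime = 10080 * (100 - 99.95) / 100
Allowed downtime = 5.04 minutes

5.04 minutes


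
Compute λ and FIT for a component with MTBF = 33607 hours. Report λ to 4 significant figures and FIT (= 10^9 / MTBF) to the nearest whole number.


Formula: λ = 1 / MTBF; FIT = λ × 1e9 = 1e9 / MTBF
λ = 1 / 33607 ≈ 2.976e-05 failures/hour
FIT = 1e9 / 33607 ≈ 29756 failures per 1e9 hours (nearest whole number)

λ = 2.976e-05 /h, FIT = 29756


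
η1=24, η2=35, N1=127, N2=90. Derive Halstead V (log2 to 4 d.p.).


Formula: V = N * log2(η), where N = N1 + N2 and η = η1 + η2
η = 24 + 35 = 59
N = 127 + 90 = 217
log2(59) ≈ 5.8826
V = 217 * 5.8826 = 1276.52

1276.52


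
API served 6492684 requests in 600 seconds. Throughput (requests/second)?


Formula: throughput = requests / seconds
throughput = 6492684 / 600
throughput = 10821.14 requests/second

10821.14 requests/second


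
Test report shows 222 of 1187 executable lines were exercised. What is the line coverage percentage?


Coverage = covered / total * 100
Coverage = 222 / 1187 * 100
Coverage = 18.7%

18.7%


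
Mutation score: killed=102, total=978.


Mutation score = killed / total * 100
Mutation score = 102 / 978 * 100
Mutation score = 10.43%

10.43%


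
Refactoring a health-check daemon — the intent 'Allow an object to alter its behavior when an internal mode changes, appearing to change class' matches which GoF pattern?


This matches the State pattern

State


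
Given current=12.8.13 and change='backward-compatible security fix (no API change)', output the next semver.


Current: 12.8.13
Change category: 'backward-compatible security fix (no API change)' → patch bump
SemVer rule: patch bump → increment PATCH (MAJOR and MINOR unchanged)
New: 12.8.14

12.8.14


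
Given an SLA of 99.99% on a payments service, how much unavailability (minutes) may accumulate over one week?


Formula: allowed downtime = period * (100 - SLA) / 100
Period (week) = 10080 minutes
Unavailability fraction = (100 - 99.99) / 100
Allowed downtime = 10080 * (100 - 99.99) / 100
Allowed downtime = 1.008 minutes

1.008 minutes


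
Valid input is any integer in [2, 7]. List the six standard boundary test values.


Range: [2, 7]
Boundaries: just below min, min, min+1, max-1, max, just above max
Values: [1, 2, 3, 6, 7, 8]

[1, 2, 3, 6, 7, 8]


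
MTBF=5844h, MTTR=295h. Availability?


Availability = MTBF / (MTBF + MTTR)
Availability = 5844 / (5844 + 295)
Availability = 5844 / 6139
Availability = 95.1947%

95.1947%


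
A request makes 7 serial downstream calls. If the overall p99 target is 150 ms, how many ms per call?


Formula: per_stage = total_budget / stages
per_stage = 150 / 7
per_stage = 21.43 ms

21.43 ms


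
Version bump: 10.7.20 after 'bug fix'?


Current: 10.7.20
Change category: 'bug fix' → patch bump
SemVer rule: patch bump → increment PATCH (MAJOR and MINOR unchanged)
New: 10.7.21

10.7.21


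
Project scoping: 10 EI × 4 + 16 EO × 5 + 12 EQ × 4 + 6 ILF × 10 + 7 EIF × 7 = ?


UFP = EI*4 + EO*5 + EQ*4 + ILF*10 + EIF*7
UFP = 10*4 + 16*5 + 12*4 + 6*10 + 7*7
UFP = 40 + 80 + 48 + 60 + 49
UFP = 277

277


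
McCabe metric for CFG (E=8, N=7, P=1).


Formula: V(G) = E - N + 2P
V(G) = 8 - 7 + 2*1
V(G) = 1 + 2
V(G) = 3

3


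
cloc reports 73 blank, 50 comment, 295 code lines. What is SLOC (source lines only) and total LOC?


Total LOC = blank + comment + code
Total LOC = 73 + 50 + 295 = 418
SLOC (source only) = code = 295

Total LOC: 418, SLOC: 295


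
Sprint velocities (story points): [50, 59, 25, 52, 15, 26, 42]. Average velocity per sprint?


Formula: Avg velocity = Total points / Number of sprints
Points: [50, 59, 25, 52, 15, 26, 42]
Sum = 50 + 59 + 25 + 52 + 15 + 26 + 42 = 269
Avg velocity = 269 / 7 = 38.43 points/sprint

38.43 points/sprint


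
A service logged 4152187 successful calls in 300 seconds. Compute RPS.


Formula: throughput = requests / seconds
throughput = 4152187 / 300
throughput = 13840.62 requests/second

13840.62 requests/second


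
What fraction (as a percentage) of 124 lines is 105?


Coverage = covered / total * 100
Coverage = 105 / 124 * 100
Coverage = 84.68%

84.68%


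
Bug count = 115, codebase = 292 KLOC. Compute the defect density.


Defect density = defects / KLOC
Defect density = 115 / 292
Defect density = 0.394 defects/KLOC

0.394 defects/KLOC


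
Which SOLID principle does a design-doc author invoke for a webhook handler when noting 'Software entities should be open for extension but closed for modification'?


This describes the Open/Closed Principle (OCP)

Open/Closed Principle (OCP)


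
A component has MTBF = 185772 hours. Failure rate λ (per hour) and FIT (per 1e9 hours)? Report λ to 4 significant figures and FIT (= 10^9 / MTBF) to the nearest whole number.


Formula: λ = 1 / MTBF; FIT = λ × 1e9 = 1e9 / MTBF
λ = 1 / 185772 ≈ 5.383e-06 failures/hour
FIT = 1e9 / 185772 ≈ 5383 failures per 1e9 hours (nearest whole number)

λ = 5.383e-06 /h, FIT = 5383


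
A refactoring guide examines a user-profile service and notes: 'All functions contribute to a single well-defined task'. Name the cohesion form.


Reasoning: Best: single purpose
Type: Functional cohesion

Functional cohesion


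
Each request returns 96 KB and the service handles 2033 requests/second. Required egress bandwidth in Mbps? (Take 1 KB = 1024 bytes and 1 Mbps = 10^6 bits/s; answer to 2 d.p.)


Formula: Mbps = payload_bytes * RPS * 8 / 1e6
Payload per request = 96 KB = 96 * 1024 = 98304 bytes
Total bytes/sec = 98304 * 2033 = 199852032
Total bits/sec = 199852032 * 8 = 1598816256
Mbps = 1598816256 / 1e6 = 1598.82

1598.82 Mbps


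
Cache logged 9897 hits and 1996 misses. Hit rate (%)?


Formula: hit rate = hits / (hits + misses) * 100
hit rate = 9897 / (9897 + 1996) * 100
hit rate = 9897 / 11893 * 100
hit rate = 83.22%

83.22%


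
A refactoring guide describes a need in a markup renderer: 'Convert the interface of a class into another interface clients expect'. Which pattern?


This matches the Adapter pattern

Adapter


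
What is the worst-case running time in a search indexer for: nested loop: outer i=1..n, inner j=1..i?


Reasoning: triangle: n(n+1)/2 ~ n^2/2
Complexity: O(n^2)

O(n^2)


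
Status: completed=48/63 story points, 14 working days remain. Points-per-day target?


Formula: Required rate = Remaining points / Days left
Remaining = 63 - 48 = 15 points
Required rate = 15 / 14 = 1.07 points/day

1.07 points/day


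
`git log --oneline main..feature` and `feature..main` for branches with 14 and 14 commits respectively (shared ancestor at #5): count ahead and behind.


Common ancestor: commit #5
feature commits after divergence: 14 - 5 = 9
main commits after divergence: 14 - 5 = 9
feature is 9 commits ahead of main
main is 9 commits ahead of feature

feature ahead: 9, main ahead: 9


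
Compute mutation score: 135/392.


Mutation score = killed / total * 100
Mutation score = 135 / 392 * 100
Mutation score = 34.44%

34.44%


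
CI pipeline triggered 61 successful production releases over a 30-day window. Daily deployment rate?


Formula: deployments per day = releases / days
= 61 / 30
= 2.033 deploys/day
(equivalently, 14.23 deploys/week)

2.033 deploys/day


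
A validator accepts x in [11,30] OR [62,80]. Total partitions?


Valid ranges: [11,30] and [62,80]
Class 1: x < 11 — invalid
Class 2: 11 ≤ x ≤ 30 — valid
Class 3: 30 < x < 62 — invalid (gap between ranges)
Class 4: 62 ≤ x ≤ 80 — valid
Class 5: x > 80 — invalid
Total equivalence classes: 5

5 equivalence classes


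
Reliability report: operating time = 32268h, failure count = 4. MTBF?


Formula: MTBF = Total operating time / Number of failures
MTBF = 32268 / 4
MTBF = 8067.0 hours

8067.0 hours


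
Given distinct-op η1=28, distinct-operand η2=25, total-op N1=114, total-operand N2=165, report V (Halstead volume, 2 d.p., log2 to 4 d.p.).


Formula: V = N * log2(η), where N = N1 + N2 and η = η1 + η2
η = 28 + 25 = 53
N = 114 + 165 = 279
log2(53) ≈ 5.7279
V = 279 * 5.7279 = 1598.08

1598.08


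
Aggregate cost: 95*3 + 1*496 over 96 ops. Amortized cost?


Formula: Amortized cost = Total cost / Operations
Total cost = (95 * 3) + (1 * 496)
Total cost = 285 + 496 = 781
Amortized = 781 / 96 = 8.1354

8.1354


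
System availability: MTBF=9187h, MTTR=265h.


Availability = MTBF / (MTBF + MTTR)
Availability = 9187 / (9187 + 265)
Availability = 9187 / 9452
Availability = 97.1964%

97.1964%


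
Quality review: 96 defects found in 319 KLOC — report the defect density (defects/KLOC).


Defect density = defects / KLOC
Defect density = 96 / 319
Defect density = 0.301 defects/KLOC

0.301 defects/KLOC


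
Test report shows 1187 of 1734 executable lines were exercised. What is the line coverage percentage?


Coverage = covered / total * 100
Coverage = 1187 / 1734 * 100
Coverage = 68.45%

68.45%


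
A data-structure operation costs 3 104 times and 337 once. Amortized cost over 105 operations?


Formula: Amortized cost = Total cost / Operations
Total cost = (104 * 3) + (1 * 337)
Total cost = 312 + 337 = 649
Amortized = 649 / 105 = 6.181

6.181


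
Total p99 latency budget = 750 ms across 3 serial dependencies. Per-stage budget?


Formula: per_stage = total_budget / stages
per_stage = 750 / 3
per_stage = 250.0 ms

250.0 ms


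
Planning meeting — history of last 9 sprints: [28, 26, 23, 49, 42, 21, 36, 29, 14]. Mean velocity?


Formula: Avg velocity = Total points / Number of sprints
Points: [28, 26, 23, 49, 42, 21, 36, 29, 14]
Sum = 28 + 26 + 23 + 49 + 42 + 21 + 36 + 29 + 14 = 268
Avg velocity = 268 / 9 = 29.78 points/sprint

29.78 points/sprint


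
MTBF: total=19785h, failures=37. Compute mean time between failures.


Formula: MTBF = Total operating time / Number of failures
MTBF = 19785 / 37
MTBF = 534.73 hours

534.73 hours


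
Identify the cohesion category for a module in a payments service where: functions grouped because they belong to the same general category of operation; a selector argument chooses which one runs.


Reasoning: Grouped by category of activity, not by data or sequence
Type: Logical cohesion

Logical cohesion


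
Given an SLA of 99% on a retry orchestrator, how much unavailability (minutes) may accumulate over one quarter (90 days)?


Formula: allowed downtime = period * (100 - SLA) / 100
Period (quarter (90 days)) = 129600 minutes
Unavailability fraction = (100 - 99.0) / 100
Allowed downtime = 129600 * (100 - 99.0) / 100
Allowed downtime = 1296.0 minutes

1296.0 minutes


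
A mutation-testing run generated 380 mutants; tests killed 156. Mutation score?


Mutation score = killed / total * 100
Mutation score = 156 / 380 * 100
Mutation score = 41.05%

41.05%


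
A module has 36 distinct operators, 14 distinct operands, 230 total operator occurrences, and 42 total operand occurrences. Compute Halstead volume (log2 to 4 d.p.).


Formula: V = N * log2(η), where N = N1 + N2 and η = η1 + η2
η = 36 + 14 = 50
N = 230 + 42 = 272
log2(50) ≈ 5.6439
V = 272 * 5.6439 = 1535.14

1535.14


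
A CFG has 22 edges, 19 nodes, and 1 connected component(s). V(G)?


Formula: V(G) = E - N + 2P
V(G) = 22 - 19 + 2*1
V(G) = 3 + 2
V(G) = 5

5


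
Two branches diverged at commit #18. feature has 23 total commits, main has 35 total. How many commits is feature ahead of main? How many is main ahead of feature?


Common ancestor: commit #18
feature commits after divergence: 23 - 18 = 5
main commits after divergence: 35 - 18 = 17
feature is 5 commits ahead of main
main is 17 commits ahead of feature

feature ahead: 5, main ahead: 17


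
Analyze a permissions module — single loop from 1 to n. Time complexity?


Reasoning: one pass through n items
Complexity: O(n)

O(n)


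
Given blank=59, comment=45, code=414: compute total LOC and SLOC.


Total LOC = blank + comment + code
Total LOC = 59 + 45 + 414 = 518
SLOC (source only) = code = 414

Total LOC: 518, SLOC: 414


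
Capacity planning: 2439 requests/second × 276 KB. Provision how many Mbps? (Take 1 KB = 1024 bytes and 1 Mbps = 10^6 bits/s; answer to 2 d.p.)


Formula: Mbps = payload_bytes * RPS * 8 / 1e6
Payload per request = 276 KB = 276 * 1024 = 282624 bytes
Total bytes/sec = 282624 * 2439 = 689319936
Total bits/sec = 689319936 * 8 = 5514559488
Mbps = 5514559488 / 1e6 = 5514.56

5514.56 Mbps


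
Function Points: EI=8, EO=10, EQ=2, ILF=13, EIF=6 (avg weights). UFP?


UFP = EI*4 + EO*5 + EQ*4 + ILF*10 + EIF*7
UFP = 8*4 + 10*5 + 2*4 + 13*10 + 6*7
UFP = 32 + 50 + 8 + 130 + 42
UFP = 262

262


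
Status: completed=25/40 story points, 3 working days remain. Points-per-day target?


Formula: Required rate = Remaining points / Days left
Remaining = 40 - 25 = 15 points
Required rate = 15 / 3 = 5.0 points/day

5.0 points/day


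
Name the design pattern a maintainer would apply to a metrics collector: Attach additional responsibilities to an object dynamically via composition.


This matches the Decorator pattern

Decorator


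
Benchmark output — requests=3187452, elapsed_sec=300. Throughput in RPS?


Formula: throughput = requests / seconds
throughput = 3187452 / 300
throughput = 10624.84 requests/second

10624.84 requests/second


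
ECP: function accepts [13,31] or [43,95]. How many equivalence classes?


Valid ranges: [13,31] and [43,95]
Class 1: x < 13 — invalid
Class 2: 13 ≤ x ≤ 31 — valid
Class 3: 31 < x < 43 — invalid (gap between ranges)
Class 4: 43 ≤ x ≤ 95 — valid
Class 5: x > 95 — invalid
Total equivalence classes: 5

5 equivalence classes


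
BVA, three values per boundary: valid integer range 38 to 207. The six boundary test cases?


Range: [38, 207]
Boundaries: just below min, min, min+1, max-1, max, just above max
Values: [37, 38, 39, 206, 207, 208]

[37, 38, 39, 206, 207, 208]


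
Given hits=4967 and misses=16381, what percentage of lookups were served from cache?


Formula: hit rate = hits / (hits + misses) * 100
hit rate = 4967 / (4967 + 16381) * 100
hit rate = 4967 / 21348 * 100
hit rate = 23.27%

23.27%


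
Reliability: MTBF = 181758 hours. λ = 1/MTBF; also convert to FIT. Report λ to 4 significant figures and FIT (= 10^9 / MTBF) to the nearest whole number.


Formula: λ = 1 / MTBF; FIT = λ × 1e9 = 1e9 / MTBF
λ = 1 / 181758 ≈ 5.502e-06 failures/hour
FIT = 1e9 / 181758 ≈ 5502 failures per 1e9 hours (nearest whole number)

λ = 5.502e-06 /h, FIT = 5502


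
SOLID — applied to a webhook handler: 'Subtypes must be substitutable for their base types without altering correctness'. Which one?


This describes the Liskov Substitution Principle (LSP)

Liskov Substitution Principle (LSP)


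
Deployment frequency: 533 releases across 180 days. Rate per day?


Formula: deployments per day = releases / days
= 533 / 180
= 2.961 deploys/day
(equivalently, 20.73 deploys/week)

2.961 deploys/day


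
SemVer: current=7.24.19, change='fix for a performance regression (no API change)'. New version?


Current: 7.24.19
Change category: 'fix for a performance regression (no API change)' → patch bump
SemVer rule: patch bump → increment PATCH (MAJOR and MINOR unchanged)
New: 7.24.20

7.24.20


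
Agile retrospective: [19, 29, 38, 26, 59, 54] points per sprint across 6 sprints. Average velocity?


Formula: Avg velocity = Total points / Number of sprints
Points: [19, 29, 38, 26, 59, 54]
Sum = 19 + 29 + 38 + 26 + 59 + 54 = 225
Avg velocity = 225 / 6 = 37.5 points/sprint

37.5 points/sprint


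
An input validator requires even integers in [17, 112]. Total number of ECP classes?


Constraint: even integers in [17, 112]
Class 1: x < 17 — out-of-range invalid
Class 2: x in [17,112] but odd — wrong type invalid
Class 3: x in [17,112] and even — valid
Class 4: x > 112 — out-of-range invalid
Total equivalence classes: 4

4 equivalence classes


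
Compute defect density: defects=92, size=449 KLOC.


Defect density = defects / KLOC
Defect density = 92 / 449
Defect density = 0.205 defects/KLOC

0.205 defects/KLOC


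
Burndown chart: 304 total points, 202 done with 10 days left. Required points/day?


Formula: Required rate = Remaining points / Days left
Remaining = 304 - 202 = 102 points
Required rate = 102 / 10 = 10.2 points/day

10.2 points/day


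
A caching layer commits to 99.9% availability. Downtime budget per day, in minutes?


Formula: allowed downtime = period * (100 - SLA) / 100
Period (day) = 1440 minutes
Unavailability fraction = (100 - 99.9) / 100
Allowed downtime = 1440 * (100 - 99.9) / 100
Allowed downtime = 1.44 minutes

1.44 minutes


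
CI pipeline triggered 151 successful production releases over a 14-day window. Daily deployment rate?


Formula: deployments per day = releases / days
= 151 / 14
= 10.786 deploys/day
(equivalently, 75.5 deploys/week)

10.786 deploys/day


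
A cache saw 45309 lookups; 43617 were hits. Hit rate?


Formula: hit rate = hits / (hits + misses) * 100
hit rate = 43617 / (43617 + 1692) * 100
hit rate = 43617 / 45309 * 100
hit rate = 96.27%

96.27%


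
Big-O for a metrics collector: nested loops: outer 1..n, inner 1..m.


Reasoning: product of independent bounds
Complexity: O(n*m)

O(n*m)


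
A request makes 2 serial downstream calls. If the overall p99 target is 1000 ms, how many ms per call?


Formula: per_stage = total_budget / stages
per_stage = 1000 / 2
per_stage = 500.0 ms

500.0 ms


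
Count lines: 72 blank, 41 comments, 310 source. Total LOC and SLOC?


Total LOC = blank + comment + code
Total LOC = 72 + 41 + 310 = 423
SLOC (source only) = code = 310

Total LOC: 423, SLOC: 310


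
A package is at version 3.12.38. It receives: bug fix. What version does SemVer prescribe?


Current: 3.12.38
Change category: 'bug fix' → patch bump
SemVer rule: patch bump → increment PATCH (MAJOR and MINOR unchanged)
New: 3.12.39

3.12.39


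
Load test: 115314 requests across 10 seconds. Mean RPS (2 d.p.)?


Formula: throughput = requests / seconds
throughput = 115314 / 10
throughput = 11531.4 requests/second

11531.4 requests/second


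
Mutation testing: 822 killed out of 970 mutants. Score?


Mutation score = killed / total * 100
Mutation score = 822 / 970 * 100
Mutation score = 84.74%

84.74%


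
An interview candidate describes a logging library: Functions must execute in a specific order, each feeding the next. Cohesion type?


Reasoning: Output of one is input to next
Type: Sequential cohesion

Sequential cohesion


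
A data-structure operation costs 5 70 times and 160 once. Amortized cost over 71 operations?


Formula: Amortized cost = Total cost / Operations
Total cost = (70 * 5) + (1 * 160)
Total cost = 350 + 160 = 510
Amortized = 510 / 71 = 7.1831

7.1831


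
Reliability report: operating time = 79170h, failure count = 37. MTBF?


Formula: MTBF = Total operating time / Number of failures
MTBF = 79170 / 37
MTBF = 2139.73 hours

2139.73 hours


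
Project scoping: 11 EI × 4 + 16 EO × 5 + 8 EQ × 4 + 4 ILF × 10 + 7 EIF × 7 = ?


UFP = EI*4 + EO*5 + EQ*4 + ILF*10 + EIF*7
UFP = 11*4 + 16*5 + 8*4 + 4*10 + 7*7
UFP = 44 + 80 + 32 + 40 + 49
UFP = 245

245


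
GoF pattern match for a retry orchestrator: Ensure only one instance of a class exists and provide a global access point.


This matches the Singleton pattern

Singleton


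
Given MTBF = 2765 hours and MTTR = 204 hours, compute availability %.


Availability = MTBF / (MTBF + MTTR)
Availability = 2765 / (2765 + 204)
Availability = 2765 / 2969
Availability = 93.129%

93.129%


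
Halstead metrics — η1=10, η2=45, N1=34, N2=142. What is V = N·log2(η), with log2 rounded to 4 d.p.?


Formula: V = N * log2(η), where N = N1 + N2 and η = η1 + η2
η = 10 + 45 = 55
N = 34 + 142 = 176
log2(55) ≈ 5.7814
V = 176 * 5.7814 = 1017.53

1017.53


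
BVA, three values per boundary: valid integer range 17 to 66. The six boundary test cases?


Range: [17, 66]
Boundaries: just below min, min, min+1, max-1, max, just above max
Values: [16, 17, 18, 65, 66, 67]

[16, 17, 18, 65, 66, 67]


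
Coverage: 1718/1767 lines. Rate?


Coverage = covered / total * 100
Coverage = 1718 / 1767 * 100
Coverage = 97.23%

97.23%


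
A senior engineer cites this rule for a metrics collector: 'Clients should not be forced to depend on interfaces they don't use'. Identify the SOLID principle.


This describes the Interface Segregation Principle (ISP)

Interface Segregation Principle (ISP)


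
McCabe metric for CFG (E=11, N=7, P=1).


Formula: V(G) = E - N + 2P
V(G) = 11 - 7 + 2*1
V(G) = 4 + 2
V(G) = 6

6
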